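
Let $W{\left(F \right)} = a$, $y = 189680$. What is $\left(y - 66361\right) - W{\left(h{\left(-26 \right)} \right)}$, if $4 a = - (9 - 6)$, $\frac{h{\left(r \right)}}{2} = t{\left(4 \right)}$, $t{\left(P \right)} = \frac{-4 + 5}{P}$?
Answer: $\frac{493279}{4} \approx 1.2332 \cdot 10^{5}$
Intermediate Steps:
$t{\left(P \right)} = \frac{1}{P}$ ($t{\left(P \right)} = 1 \frac{1}{P} = \frac{1}{P}$)
$h{\left(r \right)} = \frac{1}{2}$ ($h{\left(r \right)} = \frac{2}{4} = 2 \cdot \frac{1}{4} = \frac{1}{2}$)
$a = - \frac{3}{4}$ ($a = \frac{\left(-1\right) \left(9 - 6\right)}{4} = \frac{\left(-1\right) 3}{4} = \frac{1}{4} \left(-3\right) = - \frac{3}{4} \approx -0.75$)
$W{\left(F \right)} = - \frac{3}{4}$
$\left(y - 66361\right) - W{\left(h{\left(-26 \right)} \right)} = \left(189680 - 66361\right) - - \frac{3}{4} = \left(189680 - 66361\right) + \frac{3}{4} = 123319 + \frac{3}{4} = \frac{493279}{4}$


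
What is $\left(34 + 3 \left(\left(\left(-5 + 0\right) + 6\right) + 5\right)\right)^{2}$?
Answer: $2704$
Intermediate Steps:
$\left(34 + 3 \left(\left(\left(-5 + 0\right) + 6\right) + 5\right)\right)^{2} = \left(34 + 3 \left(\left(-5 + 6\right) + 5\right)\right)^{2} = \left(34 + 3 \left(1 + 5\right)\right)^{2} = \left(34 + 3 \cdot 6\right)^{2} = \left(34 + 18\right)^{2} = 52^{2} = 2704$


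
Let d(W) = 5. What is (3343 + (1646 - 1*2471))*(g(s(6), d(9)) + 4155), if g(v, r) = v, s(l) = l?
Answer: 10477398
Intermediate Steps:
(3343 + (1646 - 1*2471))*(g(s(6), d(9)) + 4155) = (3343 + (1646 - 1*2471))*(6 + 4155) = (3343 + (1646 - 2471))*4161 = (3343 - 825)*4161 = 2518*4161 = 10477398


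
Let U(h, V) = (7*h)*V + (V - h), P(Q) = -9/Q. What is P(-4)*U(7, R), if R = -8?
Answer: -3663/4 ≈ -915.75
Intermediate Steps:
U(h, V) = V - h + 7*V*h (U(h, V) = 7*V*h + (V - h) = V - h + 7*V*h)
P(-4)*U(7, R) = (-9/(-4))*(-8 - 1*7 + 7*(-8)*7) = (-9*(-¼))*(-8 - 7 - 392) = (9/4)*(-407) = -3663/4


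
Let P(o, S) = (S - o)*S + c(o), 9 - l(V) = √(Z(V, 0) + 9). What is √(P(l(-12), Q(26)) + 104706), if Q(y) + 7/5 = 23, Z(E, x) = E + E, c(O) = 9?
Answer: 3*√(291631 + 60*I*√15)/5 ≈ 324.02 + 0.12909*I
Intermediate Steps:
Z(E, x) = 2*E
l(V) = 9 - √(9 + 2*V) (l(V) = 9 - √(2*V + 9) = 9 - √(9 + 2*V))
Q(y) = 108/5 (Q(y) = -7/5 + 23 = 108/5)
P(o, S) = 9 + S*(S - o) (P(o, S) = (S - o)*S + 9 = S*(S - o) + 9 = 9 + S*(S - o))
√(P(l(-12), Q(26)) + 104706) = √((9 + (108/5)² - 1*108/5*(9 - √(9 + 2*(-12)))) + 104706) = √((9 + 11664/25 - 1*108/5*(9 - √(9 - 24))) + 104706) = √((9 + 11664/25 - 1*108/5*(9 - √(-15))) + 104706) = √((9 + 11664/25 - 1*108/5*(9 - I*√15)) + 104706) = √((9 + 11664/25 + (-972/5 + 108*I*√15/5)) + 104706) = √((7029/25 + 108*I*√15/5) + 104706) = √(2624679/25 + 108*I*√15/5)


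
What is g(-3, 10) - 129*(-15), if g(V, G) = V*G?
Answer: 1905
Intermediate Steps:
g(V, G) = G*V
g(-3, 10) - 129*(-15) = 10*(-3) - 129*(-15) = -30 + 1935 = 1905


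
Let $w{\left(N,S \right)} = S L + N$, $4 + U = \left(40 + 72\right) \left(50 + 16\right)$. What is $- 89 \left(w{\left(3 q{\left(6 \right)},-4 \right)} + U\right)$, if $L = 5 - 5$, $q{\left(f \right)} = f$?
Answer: $-659134$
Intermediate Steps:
$L = 0$ ($L = 5 - 5 = 0$)
$U = 7388$ ($U = -4 + \left(40 + 72\right) \left(50 + 16\right) = -4 + 112 \cdot 66 = -4 + 7392 = 7388$)
$w{\left(N,S \right)} = N$ ($w{\left(N,S \right)} = S 0 + N = 0 + N = N$)
$- 89 \left(w{\left(3 q{\left(6 \right)},-4 \right)} + U\right) = - 89 \left(3 \cdot 6 + 7388\right) = - 89 \left(18 + 7388\right) = \left(-89\right) 7406 = -659134$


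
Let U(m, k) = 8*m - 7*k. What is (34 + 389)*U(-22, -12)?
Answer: -38916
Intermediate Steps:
U(m, k) = -7*k + 8*m
(34 + 389)*U(-22, -12) = (34 + 389)*(-7*(-12) + 8*(-22)) = 423*(84 - 176) = 423*(-92) = -38916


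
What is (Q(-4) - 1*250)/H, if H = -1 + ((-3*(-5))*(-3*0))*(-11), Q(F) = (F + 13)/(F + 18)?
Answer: 3491/14 ≈ 249.36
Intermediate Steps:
Q(F) = (13 + F)/(18 + F)
H = -1 (H = -1 + (15*0)*(-11) = -1 + 0*(-11) = -1 + 0 = -1)
(Q(-4) - 1*250)/H = ((13 - 4)/(18 - 4) - 1*250)/(-1) = (9/14 - 250)*(-1) = -3491/14*(-1) = 3491/14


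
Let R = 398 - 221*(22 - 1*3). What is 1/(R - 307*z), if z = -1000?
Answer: 1/303199 ≈ 3.2982e-6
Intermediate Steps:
R = -3801 (R = 398 - 221*(22 - 3) = 398 - 221*19 = 398 - 4199 = -3801)
1/(R - 307*z) = 1/(-3801 - 307*(-1000)) = 1/(-3801 + 307000) = 1/303199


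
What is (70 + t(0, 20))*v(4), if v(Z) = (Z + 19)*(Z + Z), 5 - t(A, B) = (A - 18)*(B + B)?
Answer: 146280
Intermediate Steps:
t(A, B) = 5 - 2*B*(-18 + A) (t(A, B) = 5 - (A - 18)*(B + B) = 5 - (-18 + A)*2*B = 5 - 2*B*(-18 + A))
v(Z) = 2*Z*(19 + Z) (v(Z) = (19 + Z)*(2*Z) = 2*Z*(19 + Z))
(70 + t(0, 20))*v(4) = (70 + (5 + 36*20 - 2*0*20))*(2*4*(19 + 4)) = (70 + (5 + 720 + 0))*(2*4*23) = (70 + 725)*184 = 795*184 = 146280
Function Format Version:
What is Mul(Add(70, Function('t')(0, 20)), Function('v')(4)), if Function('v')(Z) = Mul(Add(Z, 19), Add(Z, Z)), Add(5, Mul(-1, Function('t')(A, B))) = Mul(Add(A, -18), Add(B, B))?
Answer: 146280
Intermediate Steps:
Function('t')(A, B) = Add(5, Mul(-2, B, Add(-18, A))) (Function('t')(A, B) = Add(5, Mul(-1, Mul(Add(A, -18), Add(B, B)))) = Add(5, Mul(-1, Mul(Add(-18, A), Mul(2, B)))) = Add(5, Mul(-1, Mul(2, B, Add(-18, A)))) = Add(5, Mul(-2, B, Add(-18, A))))
Function('v')(Z) = Mul(2, Z, Add(19, Z)) (Function('v')(Z) = Mul(Add(19, Z), Mul(2, Z)) = Mul(2, Z, Add(19, Z)))
Mul(Add(70, Function('t')(0, 20)), Function('v')(4)) = Mul(Add(70, Add(5, Mul(36, 20), Mul(-2, 0, 20))), Mul(2, 4, Add(19, 4))) = Mul(Add(70, Add(5, 720, 0)), Mul(2, 4, 23)) = Mul(Add(70, 725), 184) = Mul(795, 184) = 146280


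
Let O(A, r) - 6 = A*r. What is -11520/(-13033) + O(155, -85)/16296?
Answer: 16098343/212385768 ≈ 0.075798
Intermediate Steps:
O(A, r) = 6 + A*r
-11520/(-13033) + O(155, -85)/16296 = -11520/(-13033) + (6 + 155*(-85))/16296 = -11520*(-1/13033) + (6 - 13175)*(1/16296) = 11520/13033 - 13169*1/16296 = 11520/13033 - 13169/16296 = 16098343/212385768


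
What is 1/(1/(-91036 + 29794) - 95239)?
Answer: -61242/5832626839 ≈ -1.0500e-5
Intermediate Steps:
1/(1/(-91036 + 29794) - 95239) = 1/(1/(-61242) - 95239) = 1/(-1/61242 - 95239) = 1/(-5832626839/61242) = -61242/5832626839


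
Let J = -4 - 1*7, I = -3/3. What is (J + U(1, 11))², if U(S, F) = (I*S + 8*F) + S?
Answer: 5929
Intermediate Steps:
I = -1 (I = -3*⅓ = -1)
U(S, F) = 8*F (U(S, F) = (-S + 8*F) + S = 8*F)
J = -11 (J = -4 - 7 = -11)
(J + U(1, 11))² = (-11 + 8*11)² = (-11 + 88)² = 77² = 5929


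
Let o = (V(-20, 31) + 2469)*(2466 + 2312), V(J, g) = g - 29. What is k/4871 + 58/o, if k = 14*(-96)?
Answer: -7933785077/28754579749 ≈ -0.27591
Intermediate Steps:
k = -1344
V(J, g) = -29 + g
o = 11806438 (o = ((-29 + 31) + 2469)*(2466 + 2312) = (2 + 2469)*4778 = 2471*4778 = 11806438)
k/4871 + 58/o = -1344/4871 + 58/11806438 = -1344*1/4871 + 58*(1/11806438) = -1344/4871 + 29/5903219 = -7933785077/28754579749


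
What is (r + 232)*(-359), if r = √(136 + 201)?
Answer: -83288 - 359*√337 ≈ -89878.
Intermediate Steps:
r = √337 ≈ 18.358
(r + 232)*(-359) = (√337 + 232)*(-359) = (232 + √337)*(-359) = -83288 - 359*√337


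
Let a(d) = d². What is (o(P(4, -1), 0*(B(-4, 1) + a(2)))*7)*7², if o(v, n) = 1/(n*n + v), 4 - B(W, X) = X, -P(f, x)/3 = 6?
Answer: -343/18 ≈ -19.056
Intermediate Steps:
P(f, x) = -18 (P(f, x) = -3*6 = -18)
B(W, X) = 4 - X
o(v, n) = 1/(v + n²) (o(v, n) = 1/(n² + v) = 1/(v + n²))
(o(P(4, -1), 0*(B(-4, 1) + a(2)))*7)*7² = (7/(-18 + (0*((4 - 1*1) + 2²))²))*7² = (7/(-18 + (0*((4 - 1) + 4))²))*49 = (7/(-18 + (0*(3 + 4))²))*49 = (7/(-18 + (0*7)²))*49 = (7/(-18 + 0²))*49 = (7/(-18 + 0))*49 = (7/(-18))*49 = -1/18*7*49 = -7/18*49 = -343/18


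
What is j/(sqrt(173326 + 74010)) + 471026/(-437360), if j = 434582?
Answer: -235513/218680 + 217291*sqrt(61834)/61834 ≈ 872.75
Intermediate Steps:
j/(sqrt(173326 + 74010)) + 471026/(-437360) = 434582/(sqrt(173326 + 74010)) + 471026/(-437360) = 434582/(sqrt(247336)) + 471026*(-1/437360) = 434582/((2*sqrt(61834))) - 235513/218680 = 434582*(sqrt(61834)/123668) - 235513/218680 = 217291*sqrt(61834)/61834 - 235513/218680 = -235513/218680 + 217291*sqrt(61834)/61834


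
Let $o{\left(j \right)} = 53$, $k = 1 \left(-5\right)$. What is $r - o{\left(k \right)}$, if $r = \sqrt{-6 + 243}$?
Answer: $-53 + \sqrt{237} \approx -37.605$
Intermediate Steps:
$k = -5$
$r = \sqrt{237} \approx 15.395$
$r - o{\left(k \right)} = \sqrt{237} - 53 = -53 + \sqrt{237}$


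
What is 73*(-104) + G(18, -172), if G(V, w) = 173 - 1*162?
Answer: -7581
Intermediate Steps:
G(V, w) = 11 (G(V, w) = 173 - 162 = 11)
73*(-104) + G(18, -172) = 73*(-104) + 11 = -7592 + 11 = -7581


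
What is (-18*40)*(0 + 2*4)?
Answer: -5760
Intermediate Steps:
(-18*40)*(0 + 2*4) = -720*(0 + 8) = -720*8 = -5760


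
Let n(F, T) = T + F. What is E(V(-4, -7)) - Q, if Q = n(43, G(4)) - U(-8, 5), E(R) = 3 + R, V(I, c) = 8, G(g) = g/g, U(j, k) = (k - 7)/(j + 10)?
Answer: -34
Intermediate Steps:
U(j, k) = (-7 + k)/(10 + j)
G(g) = 1
n(F, T) = F + T
Q = 45 (Q = (43 + 1) - (-7 + 5)/(10 - 8) = 44 - (-2)/2 = 44 - 1*(-1) = 44 + 1 = 45)
E(V(-4, -7)) - Q = (3 + 8) - 1*45 = 11 - 45 = -34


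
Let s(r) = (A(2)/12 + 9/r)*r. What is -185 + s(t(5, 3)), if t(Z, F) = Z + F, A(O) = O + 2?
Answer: -520/3 ≈ -173.33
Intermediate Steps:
A(O) = 2 + O
t(Z, F) = F + Z
s(r) = r*(1/3 + 9/r) (s(r) = ((2 + 2)/12 + 9/r)*r = (4*(1/12) + 9/r)*r = (1/3 + 9/r)*r = r*(1/3 + 9/r))
-185 + s(t(5, 3)) = -185 + (9 + (3 + 5)/3) = -185 + (9 + (1/3)*8) = -185 + (9 + 8/3) = -185 + 35/3 = -520/3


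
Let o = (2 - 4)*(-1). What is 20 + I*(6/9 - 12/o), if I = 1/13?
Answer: 764/39 ≈ 19.590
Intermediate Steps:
I = 1/13 ≈ 0.076923
o = 2 (o = -2*(-1) = 2)
20 + I*(6/9 - 12/o) = 20 + (6/9 - 12/2)/13 = 20 + (6*(⅑) - 12*½)/13 = 20 + (⅔ - 6)/13 = 20 + (1/13)*(-16/3) = 20 - 16/39 = 764/39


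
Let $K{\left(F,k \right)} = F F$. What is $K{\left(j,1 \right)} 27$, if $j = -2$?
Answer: $108$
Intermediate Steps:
$K{\left(F,k \right)} = F^{2}$
$K{\left(j,1 \right)} 27 = \left(-2\right)^{2} \cdot 27 = 4 \cdot 27 = 108$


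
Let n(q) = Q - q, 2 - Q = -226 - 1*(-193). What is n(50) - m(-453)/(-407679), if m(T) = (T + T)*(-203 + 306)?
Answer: -2069501/135893 ≈ -15.229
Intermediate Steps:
m(T) = 206*T (m(T) = (2*T)*103 = 206*T)
Q = 35 (Q = 2 - (-226 - 1*(-193)) = 2 - (-226 + 193) = 2 - 1*(-33) = 2 + 33 = 35)
n(q) = 35 - q
n(50) - m(-453)/(-407679) = (35 - 1*50) - 206*(-453)/(-407679) = (35 - 50) - (-93318)*(-1)/407679 = -15 - 1*31106/135893 = -15 - 31106/135893 = -2069501/135893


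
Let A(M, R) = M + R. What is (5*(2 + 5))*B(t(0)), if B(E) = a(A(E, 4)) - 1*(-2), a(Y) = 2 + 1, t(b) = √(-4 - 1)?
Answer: 175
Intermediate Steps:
t(b) = I*√5 (t(b) = √(-5) = I*√5)
a(Y) = 3
B(E) = 5 (B(E) = 3 - 1*(-2) = 3 + 2 = 5)
(5*(2 + 5))*B(t(0)) = (5*(2 + 5))*5 = (5*7)*5 = 35*5 = 175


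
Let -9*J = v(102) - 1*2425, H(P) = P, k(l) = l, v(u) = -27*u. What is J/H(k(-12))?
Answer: -5179/108 ≈ -47.954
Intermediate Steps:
J = 5179/9 (J = -(-27*102 - 1*2425)/9 = -(-2754 - 2425)/9 = -1/9*(-5179) = 5179/9 ≈ 575.44)
J/H(k(-12)) = (5179/9)/(-12) = (5179/9)*(-1/12) = -5179/108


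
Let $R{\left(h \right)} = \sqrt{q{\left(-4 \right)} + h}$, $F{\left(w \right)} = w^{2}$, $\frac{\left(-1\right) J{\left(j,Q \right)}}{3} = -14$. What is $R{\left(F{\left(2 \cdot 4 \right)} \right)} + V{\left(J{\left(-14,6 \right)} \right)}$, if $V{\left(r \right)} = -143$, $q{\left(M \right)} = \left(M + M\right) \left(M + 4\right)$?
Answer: $-135$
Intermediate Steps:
$J{\left(j,Q \right)} = 42$ ($J{\left(j,Q \right)} = \left(-3\right) \left(-14\right) = 42$)
$q{\left(M \right)} = 2 M \left(4 + M\right)$
$R{\left(h \right)} = \sqrt{h}$ ($R{\left(h \right)} = \sqrt{2 \left(-4\right) \left(4 - 4\right) + h} = \sqrt{2 \left(-4\right) 0 + h} = \sqrt{0 + h} = \sqrt{h}$)
$R{\left(F{\left(2 \cdot 4 \right)} \right)} + V{\left(J{\left(-14,6 \right)} \right)} = \sqrt{\left(2 \cdot 4\right)^{2}} - 143 = \sqrt{8^{2}} - 143 = \sqrt{64} - 143 = 8 - 143 = -135$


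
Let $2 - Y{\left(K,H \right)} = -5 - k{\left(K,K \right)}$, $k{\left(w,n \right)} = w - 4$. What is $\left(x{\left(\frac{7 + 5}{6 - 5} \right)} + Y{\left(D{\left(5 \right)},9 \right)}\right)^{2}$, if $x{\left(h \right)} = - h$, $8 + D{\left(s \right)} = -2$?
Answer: $361$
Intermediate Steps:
$D{\left(s \right)} = -10$ ($D{\left(s \right)} = -8 - 2 = -10$)
$k{\left(w,n \right)} = -4 + w$
$Y{\left(K,H \right)} = 3 + K$ ($Y{\left(K,H \right)} = 2 - \left(-5 - \left(-4 + K\right)\right) = 2 - \left(-1 - K\right) = 2 + \left(1 + K\right) = 3 + K$)
$\left(x{\left(\frac{7 + 5}{6 - 5} \right)} + Y{\left(D{\left(5 \right)},9 \right)}\right)^{2} = \left(- \frac{7 + 5}{6 - 5} + \left(3 - 10\right)\right)^{2} = \left(- \frac{12}{1} - 7\right)^{2} = \left(- 12 \cdot 1 - 7\right)^{2} = \left(\left(-1\right) 12 - 7\right)^{2} = \left(-12 - 7\right)^{2} = \left(-19\right)^{2} = 361$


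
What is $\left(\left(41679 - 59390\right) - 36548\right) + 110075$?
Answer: $55816$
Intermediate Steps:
$\left(\left(41679 - 59390\right) - 36548\right) + 110075 = \left(-17711 - 36548\right) + 110075 = -54259 + 110075 = 55816$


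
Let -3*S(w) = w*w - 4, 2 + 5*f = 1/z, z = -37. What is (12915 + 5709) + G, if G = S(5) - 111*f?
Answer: 18662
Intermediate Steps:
f = -15/37 (f = -2/5 + (1/5)/(-37) = -2/5 + (1/5)*(-1/37) = -2/5 - 1/185 = -15/37 ≈ -0.40541)
S(w) = 4/3 - w**2/3 (S(w) = -(w*w - 4)/3 = -(w**2 - 4)/3 = -(-4 + w**2)/3 = 4/3 - w**2/3)
G = 38 (G = (4/3 - 1/3*5**2) - 111*(-15/37) = (4/3 - 1/3*25) + 45 = (4/3 - 25/3) + 45 = -7 + 45 = 38)
(12915 + 5709) + G = (12915 + 5709) + 38 = 18624 + 38 = 18662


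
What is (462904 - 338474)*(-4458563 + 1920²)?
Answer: -96080242090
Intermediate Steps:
(462904 - 338474)*(-4458563 + 1920²) = 124430*(-4458563 + 3686400) = 124430*(-772163) = -96080242090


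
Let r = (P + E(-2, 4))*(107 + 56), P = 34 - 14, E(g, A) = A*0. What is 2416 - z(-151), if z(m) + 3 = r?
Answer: -841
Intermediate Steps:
E(g, A) = 0
P = 20
r = 3260 (r = (20 + 0)*(107 + 56) = 20*163 = 3260)
z(m) = 3257 (z(m) = -3 + 3260 = 3257)
2416 - z(-151) = 2416 - 1*3257 = 2416 - 3257 = -841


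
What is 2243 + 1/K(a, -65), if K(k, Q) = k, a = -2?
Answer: 4485/2 ≈ 2242.5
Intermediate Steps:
2243 + 1/K(a, -65) = 2243 + 1/(-2) = 2243 - 1/2 = 4485/2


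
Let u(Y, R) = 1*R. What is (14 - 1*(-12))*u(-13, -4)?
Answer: -104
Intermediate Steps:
u(Y, R) = R
(14 - 1*(-12))*u(-13, -4) = (14 - 1*(-12))*(-4) = (14 + 12)*(-4) = 26*(-4) = -104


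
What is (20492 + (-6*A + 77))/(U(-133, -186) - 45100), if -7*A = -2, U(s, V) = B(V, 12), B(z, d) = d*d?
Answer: -143971/314692 ≈ -0.45750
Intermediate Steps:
B(z, d) = d**2
U(s, V) = 144 (U(s, V) = 12**2 = 144)
A = 2/7 (A = -1/7*(-2) = 2/7 ≈ 0.28571)
(20492 + (-6*A + 77))/(U(-133, -186) - 45100) = (20492 + (-6*2/7 + 77))/(144 - 45100) = (20492 + (-12/7 + 77))/(-44956) = (20492 + 527/7)*(-1/44956) = (143971/7)*(-1/44956) = -143971/314692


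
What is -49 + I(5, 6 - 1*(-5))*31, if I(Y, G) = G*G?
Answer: 3702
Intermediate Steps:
I(Y, G) = G²
-49 + I(5, 6 - 1*(-5))*31 = -49 + (6 - 1*(-5))²*31 = -49 + (6 + 5)²*31 = -49 + 11²*31 = -49 + 121*31 = -49 + 3751 = 3702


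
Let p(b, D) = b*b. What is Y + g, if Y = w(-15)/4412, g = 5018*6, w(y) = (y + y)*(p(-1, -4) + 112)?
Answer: 66416553/2206 ≈ 30107.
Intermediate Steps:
p(b, D) = b²
w(y) = 226*y (w(y) = (y + y)*((-1)² + 112) = (2*y)*(1 + 112) = (2*y)*113 = 226*y)
g = 30108
Y = -1695/2206 (Y = (226*(-15))/4412 = -3390*1/4412 = -1695/2206 ≈ -0.76836)
Y + g = -1695/2206 + 30108 = 66416553/2206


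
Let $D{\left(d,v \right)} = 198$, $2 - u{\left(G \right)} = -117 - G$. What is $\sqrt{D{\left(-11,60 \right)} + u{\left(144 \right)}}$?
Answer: $\sqrt{461} \approx 21.471$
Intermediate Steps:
$u{\left(G \right)} = 119 + G$ ($u{\left(G \right)} = 2 - \left(-117 - G\right) = 2 + \left(117 + G\right) = 119 + G$)
$\sqrt{D{\left(-11,60 \right)} + u{\left(144 \right)}} = \sqrt{198 + \left(119 + 144\right)} = \sqrt{198 + 263} = \sqrt{461}$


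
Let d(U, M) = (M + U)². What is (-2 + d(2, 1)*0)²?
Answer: 4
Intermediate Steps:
(-2 + d(2, 1)*0)² = (-2 + (1 + 2)²*0)² = (-2 + 3²*0)² = (-2 + 9*0)² = (-2 + 0)² = (-2)² = 4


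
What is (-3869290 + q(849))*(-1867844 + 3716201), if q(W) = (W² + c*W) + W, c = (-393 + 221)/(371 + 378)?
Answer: -622560538579788/107 ≈ -5.8183e+12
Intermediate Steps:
c = -172/749 ≈ -0.22964
q(W) = W² + 577*W/749 (q(W) = (W² - 172*W/749) + W = W² + 577*W/749)
(-3869290 + q(849))*(-1867844 + 3716201) = (-3869290 + (1/749)*849*(577 + 749*849))*(-1867844 + 3716201) = (-3869290 + (1/749)*849*(577 + 635901))*1848357 = (-3869290 + (1/749)*849*636478)*1848357 = (-3869290 + 540369822/749)*1848357 = -2357728388/749*1848357 = -622560538579788/107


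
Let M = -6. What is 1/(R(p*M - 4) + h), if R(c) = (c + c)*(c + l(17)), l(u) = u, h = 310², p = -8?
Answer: 1/101468 ≈ 9.8553e-6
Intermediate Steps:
h = 96100
R(c) = 2*c*(17 + c) (R(c) = (c + c)*(c + 17) = (2*c)*(17 + c) = 2*c*(17 + c))
1/(R(p*M - 4) + h) = 1/(2*(-8*(-6) - 4)*(17 + (-8*(-6) - 4)) + 96100) = 1/(2*(48 - 4)*(17 + (48 - 4)) + 96100) = 1/(2*44*(17 + 44) + 96100) = 1/(2*44*61 + 96100) = 1/(5368 + 96100) = 1/101468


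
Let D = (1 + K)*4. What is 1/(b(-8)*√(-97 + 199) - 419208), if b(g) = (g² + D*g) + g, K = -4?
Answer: -17467/7322207944 - 19*√102/21966623832 ≈ -2.3942e-6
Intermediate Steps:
D = -12 (D = (1 - 4)*4 = -3*4 = -12)
b(g) = g² - 11*g (b(g) = (g² - 12*g) + g = g² - 11*g)
1/(b(-8)*√(-97 + 199) - 419208) = 1/((-8*(-11 - 8))*√(-97 + 199) - 419208) = 1/((-8*(-19))*√102 - 419208) = 1/(152*√102 - 419208) = 1/(-419208 + 152*√102)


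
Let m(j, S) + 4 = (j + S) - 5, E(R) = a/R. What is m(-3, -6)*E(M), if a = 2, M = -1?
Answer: 36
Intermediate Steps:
E(R) = 2/R
m(j, S) = -9 + S + j (m(j, S) = -4 + ((j + S) - 5) = -4 + ((S + j) - 5) = -4 + (-5 + S + j) = -9 + S + j)
m(-3, -6)*E(M) = (-9 - 6 - 3)*(2/(-1)) = -36*(-1) = -18*(-2) = 36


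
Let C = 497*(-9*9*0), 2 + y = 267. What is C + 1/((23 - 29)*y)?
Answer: -1/1590 ≈ -0.00062893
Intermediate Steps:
y = 265 (y = -2 + 267 = 265)
C = 0 (C = 497*(-81*0) = 497*0 = 0)
C + 1/((23 - 29)*y) = 0 + 1/((23 - 29)*265) = 0 + 1/(-6*265) = 0 + 1/(-1590) = 0 - 1/1590 = -1/1590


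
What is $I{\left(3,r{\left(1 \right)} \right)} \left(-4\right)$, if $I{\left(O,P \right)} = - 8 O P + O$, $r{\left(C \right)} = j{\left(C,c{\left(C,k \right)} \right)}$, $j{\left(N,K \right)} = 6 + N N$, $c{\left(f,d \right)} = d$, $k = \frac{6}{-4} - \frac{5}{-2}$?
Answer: $660$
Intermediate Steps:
$k = 1$ ($k = 6 \left(- \frac{1}{4}\right) - - \frac{5}{2} = - \frac{3}{2} + \frac{5}{2} = 1$)
$j{\left(N,K \right)} = 6 + N^{2}$
$r{\left(C \right)} = 6 + C^{2}$
$I{\left(O,P \right)} = O - 8 O P$ ($I{\left(O,P \right)} = - 8 O P + O = O - 8 O P$)
$I{\left(3,r{\left(1 \right)} \right)} \left(-4\right) = 3 \left(1 - 8 \left(6 + 1^{2}\right)\right) \left(-4\right) = 3 \left(1 - 8 \left(6 + 1\right)\right) \left(-4\right) = 3 \left(1 - 56\right) \left(-4\right) = 3 \left(-55\right) \left(-4\right) = \left(-165\right) \left(-4\right) = 660$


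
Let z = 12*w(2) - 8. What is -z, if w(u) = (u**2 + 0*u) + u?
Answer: -64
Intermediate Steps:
w(u) = u + u**2 (w(u) = (u**2 + 0) + u = u**2 + u = u + u**2)
z = 64 (z = 12*(2*(1 + 2)) - 8 = 12*(2*3) - 8 = 12*6 - 8 = 72 - 8 = 64)
-z = -1*64 = -64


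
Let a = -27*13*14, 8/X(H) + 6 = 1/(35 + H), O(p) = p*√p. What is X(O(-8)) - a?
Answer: 305140186/62113 - 128*I*√2/62113 ≈ 4912.7 - 0.0029144*I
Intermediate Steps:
O(p) = p^(3/2)
X(H) = 8/(-6 + 1/(35 + H))
a = -4914 (a = -351*14 = -4914)
X(O(-8)) - a = 8*(-35 - (-8)^(3/2))/(209 + 6*(-8)^(3/2)) - 1*(-4914) = 8*(-35 - (-16)*I*√2)/(209 + 6*(-16*I*√2)) + 4914 = 8*(-35 + 16*I*√2)/(209 - 96*I*√2) + 4914 = 4914 + 8*(-35 + 16*I*√2)/(209 - 96*I*√2)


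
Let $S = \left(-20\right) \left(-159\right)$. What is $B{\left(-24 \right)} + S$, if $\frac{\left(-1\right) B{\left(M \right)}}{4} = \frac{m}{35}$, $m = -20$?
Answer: $\frac{22276}{7} \approx 3182.3$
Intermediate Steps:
$S = 3180$
$B{\left(M \right)} = \frac{16}{7}$ ($B{\left(M \right)} = - 4 \left(- \frac{20}{35}\right) = - 4 \left(\left(-20\right) \frac{1}{35}\right) = \left(-4\right) \left(- \frac{4}{7}\right) = \frac{16}{7}$)
$B{\left(-24 \right)} + S = \frac{16}{7} + 3180 = \frac{22276}{7}$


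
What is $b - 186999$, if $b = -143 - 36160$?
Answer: $-223302$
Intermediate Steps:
$b = -36303$ ($b = -143 - 36160 = -36303$)
$b - 186999 = -36303 - 186999 = -223302$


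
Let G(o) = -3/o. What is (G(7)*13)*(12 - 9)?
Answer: -117/7 ≈ -16.714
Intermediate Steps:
(G(7)*13)*(12 - 9) = (-3/7*13)*(12 - 9) = (-3*⅐*13)*3 = -3/7*13*3 = -39/7*3 = -117/7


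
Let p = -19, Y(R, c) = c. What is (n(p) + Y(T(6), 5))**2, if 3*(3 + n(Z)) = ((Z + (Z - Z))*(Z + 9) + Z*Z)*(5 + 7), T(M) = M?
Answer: 4866436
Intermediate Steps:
n(Z) = -3 + 4*Z**2 + 4*Z*(9 + Z) (n(Z) = -3 + (((Z + (Z - Z))*(Z + 9) + Z*Z)*(5 + 7))/3 = -3 + (((Z + 0)*(9 + Z) + Z**2)*12)/3 = -3 + ((Z*(9 + Z) + Z**2)*12)/3 = -3 + ((Z**2 + Z*(9 + Z))*12)/3 = -3 + (12*Z**2 + 12*Z*(9 + Z))/3 = -3 + (4*Z**2 + 4*Z*(9 + Z)) = -3 + 4*Z**2 + 4*Z*(9 + Z))
(n(p) + Y(T(6), 5))**2 = ((-3 + 8*(-19)**2 + 36*(-19)) + 5)**2 = ((-3 + 8*361 - 684) + 5)**2 = ((-3 + 2888 - 684) + 5)**2 = (2201 + 5)**2 = 2206**2 = 4866436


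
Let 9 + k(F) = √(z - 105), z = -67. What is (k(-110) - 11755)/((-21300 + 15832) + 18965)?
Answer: -11764/13497 + 2*I*√43/13497 ≈ -0.8716 + 0.00097169*I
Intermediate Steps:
k(F) = -9 + 2*I*√43 (k(F) = -9 + √(-67 - 105) = -9 + √(-172) = -9 + 2*I*√43)
(k(-110) - 11755)/((-21300 + 15832) + 18965) = ((-9 + 2*I*√43) - 11755)/((-21300 + 15832) + 18965) = (-11764 + 2*I*√43)/(-5468 + 18965) = (-11764 + 2*I*√43)/13497 = (-11764 + 2*I*√43)*(1/13497) = -11764/13497 + 2*I*√43/13497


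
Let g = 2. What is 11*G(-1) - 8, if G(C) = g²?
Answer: 36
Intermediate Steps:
G(C) = 4 (G(C) = 2² = 4)
11*G(-1) - 8 = 11*4 - 8 = 44 - 8 = 36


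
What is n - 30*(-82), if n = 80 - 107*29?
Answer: -563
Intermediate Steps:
n = -3023 (n = 80 - 3103 = -3023)
n - 30*(-82) = -3023 - 30*(-82) = -3023 - 1*(-2460) = -3023 + 2460 = -563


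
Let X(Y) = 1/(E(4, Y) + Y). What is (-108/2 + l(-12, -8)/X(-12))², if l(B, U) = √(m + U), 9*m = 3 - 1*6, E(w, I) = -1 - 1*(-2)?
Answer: 5723/3 + 1980*I*√3 ≈ 1907.7 + 3429.5*I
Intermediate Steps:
E(w, I) = 1 (E(w, I) = -1 + 2 = 1)
m = -⅓ (m = (3 - 1*6)/9 = (3 - 6)/9 = (⅑)*(-3) = -⅓ ≈ -0.33333)
X(Y) = 1/(1 + Y)
l(B, U) = √(-⅓ + U)
(-108/2 + l(-12, -8)/X(-12))² = (-108/2 + (√(-3 + 9*(-8))/3)/(1/(1 - 12)))² = (-108*½ + (√(-3 - 72)/3)/(1/(-11)))² = (-54 + (√(-75)/3)/(-1/11))² = (-54 + ((5*I*√3)/3)*(-11))² = (-54 + (5*I*√3/3)*(-11))² = (-54 - 55*I*√3/3)²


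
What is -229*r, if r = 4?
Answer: -916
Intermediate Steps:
-229*r = -229*4 = -916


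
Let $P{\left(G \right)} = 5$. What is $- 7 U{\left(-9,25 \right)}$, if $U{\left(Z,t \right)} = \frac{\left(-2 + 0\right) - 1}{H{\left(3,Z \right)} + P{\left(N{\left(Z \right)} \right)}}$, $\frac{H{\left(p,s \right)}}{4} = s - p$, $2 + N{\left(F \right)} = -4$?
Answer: $- \frac{21}{43} \approx -0.48837$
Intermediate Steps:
$N{\left(F \right)} = -6$ ($N{\left(F \right)} = -2 - 4 = -6$)
$H{\left(p,s \right)} = - 4 p + 4 s$ ($H{\left(p,s \right)} = 4 \left(s - p\right) = - 4 p + 4 s$)
$U{\left(Z,t \right)} = - \frac{3}{-7 + 4 Z}$ ($U{\left(Z,t \right)} = \frac{\left(-2 + 0\right) - 1}{\left(\left(-4\right) 3 + 4 Z\right) + 5} = \frac{-2 - 1}{\left(-12 + 4 Z\right) + 5} = - \frac{3}{-7 + 4 Z}$)
$- 7 U{\left(-9,25 \right)} = - 7 \left(- \frac{3}{-7 + 4 \left(-9\right)}\right) = - 7 \left(- \frac{3}{-7 - 36}\right) = - 7 \left(- \frac{3}{-43}\right) = - 7 \left(\left(-3\right) \left(- \frac{1}{43}\right)\right) = \left(-7\right) \frac{3}{43} = - \frac{21}{43}$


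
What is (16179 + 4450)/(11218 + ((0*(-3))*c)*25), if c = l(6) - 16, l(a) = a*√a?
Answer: 20629/11218 ≈ 1.8389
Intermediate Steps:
l(a) = a^(3/2)
c = -16 + 6*√6 (c = 6^(3/2) - 16 = 6*√6 - 16 = -16 + 6*√6 ≈ -1.3031)
(16179 + 4450)/(11218 + ((0*(-3))*c)*25) = (16179 + 4450)/(11218 + ((0*(-3))*(-16 + 6*√6))*25) = 20629/(11218 + (0*(-16 + 6*√6))*25) = 20629/(11218 + 0*25) = 20629/(11218 + 0) = 20629/11218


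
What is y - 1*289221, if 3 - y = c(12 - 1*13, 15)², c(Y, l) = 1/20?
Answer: -115687201/400 ≈ -2.8922e+5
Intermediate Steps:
c(Y, l) = 1/20
y = 1199/400 (y = 3 - (1/20)² = 3 - 1*1/400 = 3 - 1/400 = 1199/400 ≈ 2.9975)
y - 1*289221 = 1199/400 - 1*289221 = 1199/400 - 289221 = -115687201/400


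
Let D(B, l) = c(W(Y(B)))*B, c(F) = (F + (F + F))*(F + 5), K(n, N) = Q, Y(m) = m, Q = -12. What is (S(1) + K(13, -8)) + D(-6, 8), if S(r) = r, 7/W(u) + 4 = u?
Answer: 2159/50 ≈ 43.180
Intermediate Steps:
W(u) = 7/(-4 + u)
K(n, N) = -12
c(F) = 3*F*(5 + F) (c(F) = (F + 2*F)*(5 + F) = (3*F)*(5 + F) = 3*F*(5 + F))
D(B, l) = 21*B*(5 + 7/(-4 + B))/(-4 + B) (D(B, l) = (3*(7/(-4 + B))*(5 + 7/(-4 + B)))*B = (21*(5 + 7/(-4 + B))/(-4 + B))*B = 21*B*(5 + 7/(-4 + B))/(-4 + B))
(S(1) + K(13, -8)) + D(-6, 8) = (1 - 12) + 21*(-6)*(-13 + 5*(-6))/(-4 - 6)² = -11 + 21*(-6)*(-13 - 30)/(-10)² = -11 + 21*(-6)*(1/100)*(-43) = -11 + 2709/50 = 2159/50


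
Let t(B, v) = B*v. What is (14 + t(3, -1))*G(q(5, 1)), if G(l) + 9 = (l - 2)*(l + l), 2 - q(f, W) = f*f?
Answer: 12551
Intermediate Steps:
q(f, W) = 2 - f² (q(f, W) = 2 - f*f = 2 - f²)
G(l) = -9 + 2*l*(-2 + l) (G(l) = -9 + (l - 2)*(l + l) = -9 + (-2 + l)*(2*l) = -9 + 2*l*(-2 + l))
(14 + t(3, -1))*G(q(5, 1)) = (14 + 3*(-1))*(-9 - 4*(2 - 1*5²) + 2*(2 - 1*5²)²) = (14 - 3)*(-9 - 4*(2 - 1*25) + 2*(2 - 1*25)²) = 11*(-9 - 4*(2 - 25) + 2*(2 - 25)²) = 11*(-9 - 4*(-23) + 2*(-23)²) = 11*(-9 + 92 + 2*529) = 11*(-9 + 92 + 1058) = 11*1141 = 12551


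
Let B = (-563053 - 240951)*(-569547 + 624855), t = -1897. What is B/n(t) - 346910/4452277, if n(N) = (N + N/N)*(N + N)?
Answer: -4124701992811023/667231588051 ≈ -6181.8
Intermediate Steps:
B = -44467853232 (B = -804004*55308 = -44467853232)
n(N) = 2*N*(1 + N) (n(N) = (N + 1)*(2*N) = (1 + N)*(2*N) = 2*N*(1 + N))
B/n(t) - 346910/4452277 = -44467853232*(-1/(3794*(1 - 1897))) - 346910/4452277 = -44467853232/(2*(-1897)*(-1896)) - 346910*1/4452277 = -44467853232/7193424 - 346910/4452277 = -44467853232*1/7193424 - 346910/4452277 = -926413609/149863 - 346910/4452277 = -4124701992811023/667231588051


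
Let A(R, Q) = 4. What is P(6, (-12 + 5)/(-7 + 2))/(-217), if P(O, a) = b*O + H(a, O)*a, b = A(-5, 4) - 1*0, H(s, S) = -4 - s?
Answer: -411/5425 ≈ -0.075760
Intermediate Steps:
b = 4 (b = 4 - 1*0 = 4 + 0 = 4)
P(O, a) = 4*O + a*(-4 - a) (P(O, a) = 4*O + (-4 - a)*a = 4*O + a*(-4 - a))
P(6, (-12 + 5)/(-7 + 2))/(-217) = (4*6 - (-12 + 5)/(-7 + 2)*(4 + (-12 + 5)/(-7 + 2)))/(-217) = (24 - (-7/(-5))*(4 - 7/(-5)))*(-1/217) = (24 - (-7*(-⅕))*(4 - 7*(-⅕)))*(-1/217) = (24 - 1*7/5*(4 + 7/5))*(-1/217) = (24 - 1*7/5*27/5)*(-1/217) = (24 - 189/25)*(-1/217) = (411/25)*(-1/217) = -411/5425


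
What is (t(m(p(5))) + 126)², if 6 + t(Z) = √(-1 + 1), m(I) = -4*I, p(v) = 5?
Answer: 14400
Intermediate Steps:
t(Z) = -6 (t(Z) = -6 + √(-1 + 1) = -6 + √0 = -6 + 0 = -6)
(t(m(p(5))) + 126)² = (-6 + 126)² = 120² = 14400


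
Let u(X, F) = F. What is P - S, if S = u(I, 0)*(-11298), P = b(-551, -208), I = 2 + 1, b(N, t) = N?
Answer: -551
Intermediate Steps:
I = 3
P = -551
S = 0 (S = 0*(-11298) = 0)
P - S = -551 - 1*0 = -551 + 0 = -551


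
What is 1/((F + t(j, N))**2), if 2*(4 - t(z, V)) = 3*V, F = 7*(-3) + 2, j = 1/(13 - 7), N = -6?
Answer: 1/36 ≈ 0.027778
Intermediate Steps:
j = 1/6 ≈ 0.16667
F = -19 (F = -21 + 2 = -19)
t(z, V) = 4 - 3*V/2
1/((F + t(j, N))**2) = 1/((-19 + (4 - 3/2*(-6)))**2) = 1/((-19 + (4 + 9))**2) = 1/((-19 + 13)**2) = 1/((-6)**2) = 1/36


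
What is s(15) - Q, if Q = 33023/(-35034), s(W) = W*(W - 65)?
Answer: -26242477/35034 ≈ -749.06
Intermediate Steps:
s(W) = W*(-65 + W)
Q = -33023/35034 (Q = 33023*(-1/35034) = -33023/35034 ≈ -0.94260)
s(15) - Q = 15*(-65 + 15) - 1*(-33023/35034) = 15*(-50) + 33023/35034 = -750 + 33023/35034 = -26242477/35034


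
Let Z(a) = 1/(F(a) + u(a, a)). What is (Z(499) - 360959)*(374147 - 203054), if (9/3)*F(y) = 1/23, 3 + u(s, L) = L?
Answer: -2113652417144658/34225 ≈ -6.1758e+10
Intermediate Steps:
u(s, L) = -3 + L
F(y) = 1/69 (F(y) = (⅓)/23 = (⅓)*(1/23) = 1/69)
Z(a) = 1/(-206/69 + a) (Z(a) = 1/(1/69 + (-3 + a)) = 1/(-206/69 + a))
(Z(499) - 360959)*(374147 - 203054) = (69/(-206 + 69*499) - 360959)*(374147 - 203054) = (69/(-206 + 34431) - 360959)*171093 = (69/34225 - 360959)*171093 = -12353821706/34225*171093 = -2113652417144658/34225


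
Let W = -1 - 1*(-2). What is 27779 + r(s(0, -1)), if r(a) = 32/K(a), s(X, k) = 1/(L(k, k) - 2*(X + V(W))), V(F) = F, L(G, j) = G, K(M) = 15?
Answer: 416717/15 ≈ 27781.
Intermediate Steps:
W = 1 (W = -1 + 2 = 1)
s(X, k) = 1/(-2 + k - 2*X) (s(X, k) = 1/(k - 2*(X + 1)) = 1/(k - 2*(1 + X)) = 1/(k + (-2 - 2*X)) = 1/(-2 + k - 2*X))
r(a) = 32/15
27779 + r(s(0, -1)) = 27779 + 32/15 = 416717/15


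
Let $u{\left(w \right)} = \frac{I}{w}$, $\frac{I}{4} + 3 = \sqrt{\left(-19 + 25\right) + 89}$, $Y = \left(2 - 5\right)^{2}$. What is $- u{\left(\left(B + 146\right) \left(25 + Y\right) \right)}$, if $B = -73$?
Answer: $\frac{6}{1241} - \frac{2 \sqrt{95}}{1241} \approx -0.010873$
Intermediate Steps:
$Y = 9$ ($Y = \left(-3\right)^{2} = 9$)
$I = -12 + 4 \sqrt{95}$ ($I = -12 + 4 \sqrt{\left(-19 + 25\right) + 89} = -12 + 4 \sqrt{6 + 89} = -12 + 4 \sqrt{95} \approx 26.987$)
$u{\left(w \right)} = \frac{-12 + 4 \sqrt{95}}{w}$
$- u{\left(\left(B + 146\right) \left(25 + Y\right) \right)} = - \frac{4 \left(-3 + \sqrt{95}\right)}{\left(-73 + 146\right) \left(25 + 9\right)} = - \frac{4 \left(-3 + \sqrt{95}\right)}{73 \cdot 34} = - \frac{4 \left(-3 + \sqrt{95}\right)}{2482} = - (- \frac{6}{1241} + \frac{2 \sqrt{95}}{1241}) = \frac{6}{1241} - \frac{2 \sqrt{95}}{1241}$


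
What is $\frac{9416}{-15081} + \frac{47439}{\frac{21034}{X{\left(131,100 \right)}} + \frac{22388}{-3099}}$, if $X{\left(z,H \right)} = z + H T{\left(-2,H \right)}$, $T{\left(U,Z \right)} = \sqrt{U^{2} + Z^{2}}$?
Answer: $- \frac{226553064607306361422877}{31716062307759468138} - \frac{479148962437536300 \sqrt{2501}}{11566762329598639} \approx -9214.8$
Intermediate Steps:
$X{\left(z,H \right)} = z + H \sqrt{4 + H^{2}}$ ($X{\left(z,H \right)} = z + H \sqrt{\left(-2\right)^{2} + H^{2}} = z + H \sqrt{4 + H^{2}}$)
$\frac{9416}{-15081} + \frac{47439}{\frac{21034}{X{\left(131,100 \right)}} + \frac{22388}{-3099}} = \frac{9416}{-15081} + \frac{47439}{\frac{21034}{131 + 100 \sqrt{4 + 100^{2}}} + \frac{22388}{-3099}} = 9416 \left(- \frac{1}{15081}\right) + \frac{47439}{\frac{21034}{131 + 100 \sqrt{4 + 10000}} + 22388 \left(- \frac{1}{3099}\right)} = - \frac{856}{1371} + \frac{47439}{\frac{21034}{131 + 100 \sqrt{10004}} - \frac{22388}{3099}} = - \frac{856}{1371} + \frac{47439}{\frac{21034}{131 + 100 \cdot 2 \sqrt{2501}} - \frac{22388}{3099}} = - \frac{856}{1371} + \frac{47439}{\frac{21034}{131 + 200 \sqrt{2501}} - \frac{22388}{3099}} = - \frac{856}{1371} + \frac{47439}{- \frac{22388}{3099} + \frac{21034}{131 + 200 \sqrt{2501}}}$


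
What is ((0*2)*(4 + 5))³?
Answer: 0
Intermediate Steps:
((0*2)*(4 + 5))³ = (0*9)³ = 0³ = 0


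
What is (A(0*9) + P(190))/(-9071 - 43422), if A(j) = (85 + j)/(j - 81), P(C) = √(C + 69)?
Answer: 85/4251933 - √259/52493 ≈ -0.00028659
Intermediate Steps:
P(C) = √(69 + C)
A(j) = (85 + j)/(-81 + j)
(A(0*9) + P(190))/(-9071 - 43422) = ((85 + 0*9)/(-81 + 0*9) + √(69 + 190))/(-9071 - 43422) = ((85 + 0)/(-81 + 0) + √259)/(-52493) = (85/(-81) + √259)*(-1/52493) = (-1/81*85 + √259)*(-1/52493) = (-85/81 + √259)*(-1/52493) = 85/4251933 - √259/52493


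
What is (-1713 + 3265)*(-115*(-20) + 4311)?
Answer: 10260272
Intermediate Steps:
(-1713 + 3265)*(-115*(-20) + 4311) = 1552*(2300 + 4311) = 1552*6611 = 10260272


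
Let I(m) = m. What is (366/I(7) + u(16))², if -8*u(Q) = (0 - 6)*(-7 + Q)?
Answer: 2732409/784 ≈ 3485.2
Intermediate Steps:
u(Q) = -21/4 + 3*Q/4 (u(Q) = -(0 - 6)*(-7 + Q)/8 = -(-3)*(-7 + Q)/4 = -(42 - 6*Q)/8 = -21/4 + 3*Q/4)
(366/I(7) + u(16))² = (366/7 + (-21/4 + (¾)*16))² = (366*(⅐) + (-21/4 + 12))² = (366/7 + 27/4)² = (1653/28)² = 2732409/784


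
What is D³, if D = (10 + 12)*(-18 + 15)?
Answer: -287496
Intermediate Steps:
D = -66 (D = 22*(-3) = -66)
D³ = (-66)³ = -287496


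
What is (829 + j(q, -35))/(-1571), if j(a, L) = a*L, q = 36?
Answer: 431/1571 ≈ 0.27435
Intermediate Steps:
j(a, L) = L*a
(829 + j(q, -35))/(-1571) = (829 - 35*36)/(-1571) = (829 - 1260)*(-1/1571) = -431*(-1/1571) = 431/1571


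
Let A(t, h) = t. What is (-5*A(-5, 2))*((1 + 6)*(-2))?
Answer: -350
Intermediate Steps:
(-5*A(-5, 2))*((1 + 6)*(-2)) = (-5*(-5))*((1 + 6)*(-2)) = 25*(7*(-2)) = 25*(-14) = -350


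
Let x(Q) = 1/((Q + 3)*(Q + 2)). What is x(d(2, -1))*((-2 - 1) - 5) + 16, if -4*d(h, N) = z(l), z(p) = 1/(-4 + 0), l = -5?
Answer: 23824/1617 ≈ 14.733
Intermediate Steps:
z(p) = -¼ (z(p) = 1/(-4) = -¼)
d(h, N) = 1/16 (d(h, N) = -¼*(-¼) = 1/16)
x(Q) = 1/((2 + Q)*(3 + Q)) (x(Q) = 1/((3 + Q)*(2 + Q)) = 1/((2 + Q)*(3 + Q)))
x(d(2, -1))*((-2 - 1) - 5) + 16 = ((-2 - 1) - 5)/(6 + (1/16)² + 5*(1/16)) + 16 = (-3 - 5)/(6 + 1/256 + 5/16) + 16 = -8/(1617/256) + 16 = (256/1617)*(-8) + 16 = -2048/1617 + 16 = 23824/1617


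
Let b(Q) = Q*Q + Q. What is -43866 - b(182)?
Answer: -77172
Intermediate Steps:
b(Q) = Q + Q² (b(Q) = Q² + Q = Q + Q²)
-43866 - b(182) = -43866 - 182*(1 + 182) = -43866 - 182*183 = -43866 - 1*33306 = -43866 - 33306 = -77172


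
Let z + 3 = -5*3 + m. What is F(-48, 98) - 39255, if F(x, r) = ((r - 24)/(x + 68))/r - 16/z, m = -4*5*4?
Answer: -38469703/980 ≈ -39255.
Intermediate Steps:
m = -80 (m = -20*4 = -80)
z = -98 (z = -3 + (-5*3 - 80) = -3 + (-15 - 80) = -3 - 95 = -98)
F(x, r) = 8/49 + (-24 + r)/(r*(68 + x)) (F(x, r) = ((r - 24)/(x + 68))/r - 16/(-98) = ((-24 + r)/(68 + x))/r - 16*(-1/98) = ((-24 + r)/(68 + x))/r + 8/49 = (-24 + r)/(r*(68 + x)) + 8/49 = 8/49 + (-24 + r)/(r*(68 + x)))
F(-48, 98) - 39255 = (1/49)*(-1176 + 593*98 + 8*98*(-48))/(98*(68 - 48)) - 39255 = (1/49)*(1/98)*(-1176 + 58114 - 37632)/20 - 39255 = (1/49)*(1/98)*(1/20)*19306 - 39255 = 197/980 - 39255 = -38469703/980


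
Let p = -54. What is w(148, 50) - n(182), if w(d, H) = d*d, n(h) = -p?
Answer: 21850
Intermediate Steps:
n(h) = 54 (n(h) = -1*(-54) = 54)
w(d, H) = d**2
w(148, 50) - n(182) = 148**2 - 1*54 = 21904 - 54 = 21850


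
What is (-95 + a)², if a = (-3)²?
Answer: 7396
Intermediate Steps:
a = 9
(-95 + a)² = (-95 + 9)² = (-86)² = 7396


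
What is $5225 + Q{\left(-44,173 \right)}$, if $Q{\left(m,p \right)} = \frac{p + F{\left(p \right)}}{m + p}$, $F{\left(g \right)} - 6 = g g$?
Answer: $\frac{234711}{43} \approx 5458.4$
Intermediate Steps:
$F{\left(g \right)} = 6 + g^{2}$ ($F{\left(g \right)} = 6 + g g = 6 + g^{2}$)
$Q{\left(m,p \right)} = \frac{6 + p + p^{2}}{m + p}$ ($Q{\left(m,p \right)} = \frac{p + \left(6 + p^{2}\right)}{m + p} = \frac{6 + p + p^{2}}{m + p}$)
$5225 + Q{\left(-44,173 \right)} = 5225 + \frac{6 + 173 + 173^{2}}{-44 + 173} = 5225 + \frac{6 + 173 + 29929}{129} = 5225 + \frac{1}{129} \cdot 30108 = 5225 + \frac{10036}{43} = \frac{234711}{43}$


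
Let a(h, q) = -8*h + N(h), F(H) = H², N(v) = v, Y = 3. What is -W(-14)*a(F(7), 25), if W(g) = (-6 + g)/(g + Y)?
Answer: 6860/11 ≈ 623.64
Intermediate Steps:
W(g) = (-6 + g)/(3 + g) (W(g) = (-6 + g)/(g + 3) = (-6 + g)/(3 + g))
a(h, q) = -7*h (a(h, q) = -8*h + h = -7*h)
-W(-14)*a(F(7), 25) = -(-6 - 14)/(3 - 14)*(-7*7²) = --20/(-11)*(-7*49) = -(-1/11*(-20))*(-343) = -20*(-343)/11 = -1*(-6860/11) = 6860/11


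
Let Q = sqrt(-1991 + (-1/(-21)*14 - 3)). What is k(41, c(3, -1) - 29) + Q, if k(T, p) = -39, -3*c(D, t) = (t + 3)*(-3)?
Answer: -39 + 2*I*sqrt(4485)/3 ≈ -39.0 + 44.647*I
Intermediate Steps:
c(D, t) = 3 + t (c(D, t) = -(t + 3)*(-3)/3 = -(3 + t)*(-3)/3 = -(-9 - 3*t)/3 = 3 + t)
Q = 2*I*sqrt(4485)/3 (Q = sqrt(-1991 + (-1*(-1/21)*14 - 3)) = sqrt(-1991 + ((1/21)*14 - 3)) = sqrt(-1991 + (2/3 - 3)) = sqrt(-1991 - 7/3) = sqrt(-5980/3) = 2*I*sqrt(4485)/3 ≈ 44.647*I)
k(41, c(3, -1) - 29) + Q = -39 + 2*I*sqrt(4485)/3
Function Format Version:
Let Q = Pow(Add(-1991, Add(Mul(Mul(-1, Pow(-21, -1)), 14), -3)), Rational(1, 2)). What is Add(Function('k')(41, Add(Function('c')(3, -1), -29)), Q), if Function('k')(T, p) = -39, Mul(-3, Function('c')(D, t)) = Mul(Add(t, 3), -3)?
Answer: Add(-39, Mul(Rational(2, 3), I, Pow(4485, Rational(1, 2)))) ≈ Add(-39.000, Mul(44.647, I))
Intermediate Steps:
Function('c')(D, t) = Add(3, t) (Function('c')(D, t) = Mul(Rational(-1, 3), Mul(Add(t, 3), -3)) = Mul(Rational(-1, 3), Mul(Add(3, t), -3)) = Mul(Rational(-1, 3), Add(-9, Mul(-3, t))) = Add(3, t))
Q = Mul(Rational(2, 3), I, Pow(4485, Rational(1, 2))) (Q = Pow(Add(-1991, Add(Mul(Mul(-1, Rational(-1, 21)), 14), -3)), Rational(1, 2)) = Pow(Add(-1991, Add(Mul(Rational(1, 21), 14), -3)), Rational(1, 2)) = Pow(Add(-1991, Add(Rational(2, 3), -3)), Rational(1, 2)) = Pow(Add(-1991, Rational(-7, 3)), Rational(1, 2)) = Pow(Rational(-5980, 3), Rational(1, 2)) = Mul(Rational(2, 3), I, Pow(4485, Rational(1, 2))) ≈ Mul(44.647, I))
Add(Function('k')(41, Add(Function('c')(3, -1), -29)), Q) = Add(-39, Mul(Rational(2, 3), I, Pow(4485, Rational(1, 2))))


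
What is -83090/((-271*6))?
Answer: 41545/813 ≈ 51.101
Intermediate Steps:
-83090/((-271*6)) = -83090/(-1626) = -83090*(-1/1626) = 41545/813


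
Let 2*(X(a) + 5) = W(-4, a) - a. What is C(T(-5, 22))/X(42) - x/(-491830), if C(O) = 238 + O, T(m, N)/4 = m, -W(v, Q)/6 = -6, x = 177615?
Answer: -5289901/196732 ≈ -26.889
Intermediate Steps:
W(v, Q) = 36 (W(v, Q) = -6*(-6) = 36)
X(a) = 13 - a/2 (X(a) = -5 + (36 - a)/2 = -5 + (18 - a/2) = 13 - a/2)
T(m, N) = 4*m
C(T(-5, 22))/X(42) - x/(-491830) = (238 + 4*(-5))/(13 - 1/2*42) - 1*177615/(-491830) = (238 - 20)/(13 - 21) - 177615*(-1/491830) = 218/(-8) + 35523/98366 = 218*(-1/8) + 35523/98366 = -109/4 + 35523/98366 = -5289901/196732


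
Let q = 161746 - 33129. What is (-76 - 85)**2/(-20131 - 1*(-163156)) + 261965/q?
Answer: 40801425382/18395446425 ≈ 2.2180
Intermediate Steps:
q = 128617
(-76 - 85)**2/(-20131 - 1*(-163156)) + 261965/q = (-76 - 85)**2/(-20131 - 1*(-163156)) + 261965/128617 = (-161)**2/(-20131 + 163156) + 261965*(1/128617) = 25921/143025 + 261965/128617 = 40801425382/18395446425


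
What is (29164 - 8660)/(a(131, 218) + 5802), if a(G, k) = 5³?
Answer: 20504/5927 ≈ 3.4594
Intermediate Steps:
a(G, k) = 125
(29164 - 8660)/(a(131, 218) + 5802) = (29164 - 8660)/(125 + 5802) = 20504/5927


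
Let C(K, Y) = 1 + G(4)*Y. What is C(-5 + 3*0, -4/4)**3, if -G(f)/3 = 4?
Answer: 2197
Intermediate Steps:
G(f) = -12 (G(f) = -3*4 = -12)
C(K, Y) = 1 - 12*Y
C(-5 + 3*0, -4/4)**3 = (1 - (-48)/4)**3 = (1 - 12*(-1))**3 = (1 + 12)**3 = 13**3 = 2197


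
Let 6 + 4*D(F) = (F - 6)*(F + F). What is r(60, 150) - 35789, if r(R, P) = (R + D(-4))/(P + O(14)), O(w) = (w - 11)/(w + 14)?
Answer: -150418969/4203 ≈ -35789.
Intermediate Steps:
O(w) = (-11 + w)/(14 + w)
D(F) = -3/2 + F*(-6 + F)/2 (D(F) = -3/2 + ((F - 6)*(F + F))/4 = -3/2 + ((-6 + F)*(2*F))/4 = -3/2 + (2*F*(-6 + F))/4 = -3/2 + F*(-6 + F)/2)
r(R, P) = (37/2 + R)/(3/28 + P) (r(R, P) = (R + (-3/2 + (½)*(-4)² - 3*(-4)))/(P + (-11 + 14)/(14 + 14)) = (R + (-3/2 + (½)*16 + 12))/(P + 3/28) = (R + (-3/2 + 8 + 12))/(P + (1/28)*3) = (R + 37/2)/(P + 3/28) = (37/2 + R)/(3/28 + P))
r(60, 150) - 35789 = 14*(37 + 2*60)/(3 + 28*150) - 35789 = 14*(37 + 120)/(3 + 4200) - 35789 = 14*157/4203 - 35789 = 14*(1/4203)*157 - 35789 = 2198/4203 - 35789 = -150418969/4203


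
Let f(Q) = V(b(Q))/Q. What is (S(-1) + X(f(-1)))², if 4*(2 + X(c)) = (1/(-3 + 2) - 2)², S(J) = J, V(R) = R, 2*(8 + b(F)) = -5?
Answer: 9/16 ≈ 0.56250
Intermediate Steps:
b(F) = -21/2 (b(F) = -8 + (½)*(-5) = -8 - 5/2 = -21/2)
f(Q) = -21/(2*Q)
X(c) = ¼ (X(c) = -2 + (1/(-3 + 2) - 2)²/4 = -2 + (1/(-1) - 2)²/4 = -2 + (-1 - 2)²/4 = -2 + (¼)*(-3)² = -2 + (¼)*9 = -2 + 9/4 = ¼)
(S(-1) + X(f(-1)))² = (-1 + ¼)² = (-¾)² = 9/16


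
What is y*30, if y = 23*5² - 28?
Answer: 16410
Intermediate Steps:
y = 547 (y = 23*25 - 28 = 575 - 28 = 547)
y*30 = 547*30 = 16410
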